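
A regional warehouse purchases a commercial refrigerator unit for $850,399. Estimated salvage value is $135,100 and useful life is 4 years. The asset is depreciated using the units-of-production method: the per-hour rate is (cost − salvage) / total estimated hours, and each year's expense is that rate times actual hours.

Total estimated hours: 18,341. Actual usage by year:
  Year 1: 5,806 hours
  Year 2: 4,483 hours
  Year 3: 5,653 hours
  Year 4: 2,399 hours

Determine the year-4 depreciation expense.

$93,561

Depreciable base = $850,399 − $135,100 = $715,299.
Rate = $715,299 / 18,341 hours = $39 per hour.
Year 1: 5,806 × $39 = $226,434. Book value $623,965.
Year 2: 4,483 × $39 = $174,837. Book value $449,128.
Year 3: 5,653 × $39 = $220,467. Book value $228,661.
Year 4: 2,399 × $39 = $93,561. Book value $135,100.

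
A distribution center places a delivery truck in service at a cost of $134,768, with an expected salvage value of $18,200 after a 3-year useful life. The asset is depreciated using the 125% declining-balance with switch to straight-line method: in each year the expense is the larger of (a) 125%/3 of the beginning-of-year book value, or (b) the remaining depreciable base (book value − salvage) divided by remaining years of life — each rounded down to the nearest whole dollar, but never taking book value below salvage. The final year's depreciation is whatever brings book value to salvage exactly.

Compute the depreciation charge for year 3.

Depreciable base = $134,768 − $18,200 = $116,568.
Year 1: DB = ⌊$134,768 × 125%/3⌋ = $56,153; SL = ⌊$116,568/3⌋ = $38,856 → take DB $56,153. Book value $78,615.
Year 2: DB = ⌊$78,615 × 125%/3⌋ = $32,756; SL = ⌊$60,415/2⌋ = $30,207 → take DB $32,756. Book value $45,859.
Year 3 (final): $45,859 − $18,200 = $27,659. Book value $18,200.

$27,659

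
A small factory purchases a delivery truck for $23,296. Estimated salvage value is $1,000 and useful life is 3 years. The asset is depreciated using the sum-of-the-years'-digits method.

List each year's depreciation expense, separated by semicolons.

$11,148; $7,432; $3,716

Depreciable base = $23,296 − $1,000 = $22,296.
Sum of the years' digits = 3+2+1 = 6.
Year 1: $22,296 × 3/6 = $11,148. Book value $12,148.
Year 2: $22,296 × 2/6 = $7,432. Book value $4,716.
Year 3: $22,296 × 1/6 = $3,716. Book value $1,000.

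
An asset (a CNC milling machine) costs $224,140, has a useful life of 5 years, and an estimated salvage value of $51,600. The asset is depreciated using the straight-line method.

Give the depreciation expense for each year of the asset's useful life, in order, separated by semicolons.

$34,508; $34,508; $34,508; $34,508; $34,508

Depreciable base = $224,140 − $51,600 = $172,540.
Annual expense = $172,540 / 5 = $34,508.
End of year 1: book value $189,632.
End of year 2: book value $155,124.
End of year 3: book value $120,616.
End of year 4: book value $86,108.
End of year 5: book value $51,600.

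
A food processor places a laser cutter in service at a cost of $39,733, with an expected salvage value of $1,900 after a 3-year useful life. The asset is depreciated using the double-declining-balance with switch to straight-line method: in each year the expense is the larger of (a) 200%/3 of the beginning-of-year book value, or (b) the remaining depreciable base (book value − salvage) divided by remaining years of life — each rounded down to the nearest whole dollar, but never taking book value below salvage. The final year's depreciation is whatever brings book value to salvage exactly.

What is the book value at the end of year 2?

Depreciable base = $39,733 − $1,900 = $37,833.
Year 1: DB = ⌊$39,733 × 200%/3⌋ = $26,488; SL = ⌊$37,833/3⌋ = $12,611 → take DB $26,488. Book value $13,245.
Year 2: DB = ⌊$13,245 × 200%/3⌋ = $8,830; SL = ⌊$11,345/2⌋ = $5,672 → take DB $8,830. Book value $4,415.

$4,415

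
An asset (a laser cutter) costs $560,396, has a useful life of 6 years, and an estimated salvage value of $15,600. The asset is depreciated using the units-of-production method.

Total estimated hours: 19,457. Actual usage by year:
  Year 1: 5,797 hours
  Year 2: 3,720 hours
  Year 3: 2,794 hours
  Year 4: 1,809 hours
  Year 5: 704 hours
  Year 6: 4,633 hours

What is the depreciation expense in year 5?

Depreciable base = $560,396 − $15,600 = $544,796.
Rate = $544,796 / 19,457 hours = $28 per hour.
Year 1: 5,797 × $28 = $162,316. Book value $398,080.
Year 2: 3,720 × $28 = $104,160. Book value $293,920.
Year 3: 2,794 × $28 = $78,232. Book value $215,688.
Year 4: 1,809 × $28 = $50,652. Book value $165,036.
Year 5: 704 × $28 = $19,712. Book value $145,324.

$19,712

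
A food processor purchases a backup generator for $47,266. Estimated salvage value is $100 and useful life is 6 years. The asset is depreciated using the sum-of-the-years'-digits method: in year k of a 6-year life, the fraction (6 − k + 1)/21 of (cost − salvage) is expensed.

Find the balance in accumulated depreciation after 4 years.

$40,428

Depreciable base = $47,266 − $100 = $47,166.
Sum of the years' digits = 6+5+4+3+2+1 = 21.
Year 1: $47,166 × 6/21 = $13,476. Book value $33,790.
Year 2: $47,166 × 5/21 = $11,230. Book value $22,560.
Year 3: $47,166 × 4/21 = $8,984. Book value $13,576.
Year 4: $47,166 × 3/21 = $6,738. Book value $6,838.
Accumulated through year 4 = $47,266 − $6,838 = $40,428.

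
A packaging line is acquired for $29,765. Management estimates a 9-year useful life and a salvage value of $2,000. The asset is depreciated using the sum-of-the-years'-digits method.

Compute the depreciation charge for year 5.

Depreciable base = $29,765 − $2,000 = $27,765.
Sum of the years' digits = 9+8+7+6+5+4+3+2+1 = 45.
Year 1: $27,765 × 9/45 = $5,553. Book value $24,212.
Year 2: $27,765 × 8/45 = $4,936. Book value $19,276.
Year 3: $27,765 × 7/45 = $4,319. Book value $14,957.
Year 4: $27,765 × 6/45 = $3,702. Book value $11,255.
Year 5: $27,765 × 5/45 = $3,085. Book value $8,170.

$3,085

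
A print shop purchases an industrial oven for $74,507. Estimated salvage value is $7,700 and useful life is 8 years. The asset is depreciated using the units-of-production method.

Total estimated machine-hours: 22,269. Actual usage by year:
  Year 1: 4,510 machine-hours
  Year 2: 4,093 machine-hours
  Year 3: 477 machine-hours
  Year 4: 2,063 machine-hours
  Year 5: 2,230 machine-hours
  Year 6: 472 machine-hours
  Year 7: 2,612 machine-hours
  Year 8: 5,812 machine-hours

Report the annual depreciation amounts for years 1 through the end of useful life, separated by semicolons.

$13,530; $12,279; $1,431; $6,189; $6,690; $1,416; $7,836; $17,436

Depreciable base = $74,507 − $7,700 = $66,807.
Rate = $66,807 / 22,269 machine-hours = $3 per machine-hour.
Year 1: 4,510 × $3 = $13,530. Book value $60,977.
Year 2: 4,093 × $3 = $12,279. Book value $48,698.
Year 3: 477 × $3 = $1,431. Book value $47,267.
Year 4: 2,063 × $3 = $6,189. Book value $41,078.
Year 5: 2,230 × $3 = $6,690. Book value $34,388.
Year 6: 472 × $3 = $1,416. Book value $32,972.
Year 7: 2,612 × $3 = $7,836. Book value $25,136.
Year 8: 5,812 × $3 = $17,436. Book value $7,700.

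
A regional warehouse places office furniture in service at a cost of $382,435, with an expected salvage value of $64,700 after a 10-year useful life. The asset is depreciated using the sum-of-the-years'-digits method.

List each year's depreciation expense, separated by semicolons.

Depreciable base = $382,435 − $64,700 = $317,735.
Sum of the years' digits = 10+9+8+7+6+5+4+3+2+1 = 55.
Year 1: $317,735 × 10/55 = $57,770. Book value $324,665.
Year 2: $317,735 × 9/55 = $51,993. Book value $272,672.
Year 3: $317,735 × 8/55 = $46,216. Book value $226,456.
Year 4: $317,735 × 7/55 = $40,439. Book value $186,017.
Year 5: $317,735 × 6/55 = $34,662. Book value $151,355.
Year 6: $317,735 × 5/55 = $28,885. Book value $122,470.
Year 7: $317,735 × 4/55 = $23,108. Book value $99,362.
Year 8: $317,735 × 3/55 = $17,331. Book value $82,031.
Year 9: $317,735 × 2/55 = $11,554. Book value $70,477.
Year 10: $317,735 × 1/55 = $5,777. Book value $64,700.

$57,770; $51,993; $46,216; $40,439; $34,662; $28,885; $23,108; $17,331; $11,554; $5,777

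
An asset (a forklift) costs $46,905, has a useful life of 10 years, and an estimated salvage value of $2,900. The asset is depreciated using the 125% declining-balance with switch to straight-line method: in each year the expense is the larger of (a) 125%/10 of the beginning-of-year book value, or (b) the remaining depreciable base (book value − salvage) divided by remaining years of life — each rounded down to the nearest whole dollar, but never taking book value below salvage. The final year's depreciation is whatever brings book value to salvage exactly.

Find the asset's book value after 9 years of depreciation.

Depreciable base = $46,905 − $2,900 = $44,005.
Year 1: DB = ⌊$46,905 × 125%/10⌋ = $5,863; SL = ⌊$44,005/10⌋ = $4,400 → take DB $5,863. Book value $41,042.
Year 2: DB = ⌊$41,042 × 125%/10⌋ = $5,130; SL = ⌊$38,142/9⌋ = $4,238 → take DB $5,130. Book value $35,912.
Year 3: DB = ⌊$35,912 × 125%/10⌋ = $4,489; SL = ⌊$33,012/8⌋ = $4,126 → take DB $4,489. Book value $31,423.
Year 4: DB = ⌊$31,423 × 125%/10⌋ = $3,927; SL = ⌊$28,523/7⌋ = $4,074 → take SL $4,074. Book value $27,349.
Year 5: DB = ⌊$27,349 × 125%/10⌋ = $3,418; SL = ⌊$24,449/6⌋ = $4,074 → take SL $4,074. Book value $23,275.
Year 6: DB = ⌊$23,275 × 125%/10⌋ = $2,909; SL = ⌊$20,375/5⌋ = $4,075 → take SL $4,075. Book value $19,200.
Year 7: DB = ⌊$19,200 × 125%/10⌋ = $2,400; SL = ⌊$16,300/4⌋ = $4,075 → take SL $4,075. Book value $15,125.
Year 8: DB = ⌊$15,125 × 125%/10⌋ = $1,890; SL = ⌊$12,225/3⌋ = $4,075 → take SL $4,075. Book value $11,050.
Year 9: DB = ⌊$11,050 × 125%/10⌋ = $1,381; SL = ⌊$8,150/2⌋ = $4,075 → take SL $4,075. Book value $6,975.

$6,975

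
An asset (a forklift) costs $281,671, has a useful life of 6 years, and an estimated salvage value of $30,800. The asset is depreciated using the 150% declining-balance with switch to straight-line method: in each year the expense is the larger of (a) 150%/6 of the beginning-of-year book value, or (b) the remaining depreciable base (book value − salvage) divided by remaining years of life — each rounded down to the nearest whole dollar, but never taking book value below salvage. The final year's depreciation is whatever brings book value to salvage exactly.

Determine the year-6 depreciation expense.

Depreciable base = $281,671 − $30,800 = $250,871.
Year 1: DB = ⌊$281,671 × 150%/6⌋ = $70,417; SL = ⌊$250,871/6⌋ = $41,811 → take DB $70,417. Book value $211,254.
Year 2: DB = ⌊$211,254 × 150%/6⌋ = $52,813; SL = ⌊$180,454/5⌋ = $36,090 → take DB $52,813. Book value $158,441.
Year 3: DB = ⌊$158,441 × 150%/6⌋ = $39,610; SL = ⌊$127,641/4⌋ = $31,910 → take DB $39,610. Book value $118,831.
Year 4: DB = ⌊$118,831 × 150%/6⌋ = $29,707; SL = ⌊$88,031/3⌋ = $29,343 → take DB $29,707. Book value $89,124.
Year 5: DB = ⌊$89,124 × 150%/6⌋ = $22,281; SL = ⌊$58,324/2⌋ = $29,162 → take SL $29,162. Book value $59,962.
Year 6 (final): $59,962 − $30,800 = $29,162. Book value $30,800.

$29,162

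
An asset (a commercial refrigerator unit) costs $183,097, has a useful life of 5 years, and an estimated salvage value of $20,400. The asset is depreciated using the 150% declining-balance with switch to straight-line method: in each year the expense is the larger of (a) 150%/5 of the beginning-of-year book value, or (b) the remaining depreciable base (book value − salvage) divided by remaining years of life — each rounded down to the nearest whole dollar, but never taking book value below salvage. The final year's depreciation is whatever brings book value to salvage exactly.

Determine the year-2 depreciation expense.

$38,450

Depreciable base = $183,097 − $20,400 = $162,697.
Year 1: DB = ⌊$183,097 × 150%/5⌋ = $54,929; SL = ⌊$162,697/5⌋ = $32,539 → take DB $54,929. Book value $128,168.
Year 2: DB = ⌊$128,168 × 150%/5⌋ = $38,450; SL = ⌊$107,768/4⌋ = $26,942 → take DB $38,450. Book value $89,718.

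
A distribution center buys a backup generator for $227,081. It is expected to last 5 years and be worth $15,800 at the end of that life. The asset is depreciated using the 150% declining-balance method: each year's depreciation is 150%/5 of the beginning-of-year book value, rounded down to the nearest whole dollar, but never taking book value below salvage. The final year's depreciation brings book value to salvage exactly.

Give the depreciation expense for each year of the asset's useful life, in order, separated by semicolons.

Depreciable base = $227,081 − $15,800 = $211,281.
Year 1: ⌊$227,081 × 150%/5⌋ = $68,124. Book value $158,957.
Year 2: ⌊$158,957 × 150%/5⌋ = $47,687. Book value $111,270.
Year 3: ⌊$111,270 × 150%/5⌋ = $33,381. Book value $77,889.
Year 4: ⌊$77,889 × 150%/5⌋ = $23,366. Book value $54,523.
Year 5 (final): $54,523 − $15,800 = $38,723. Book value $15,800.

$68,124; $47,687; $33,381; $23,366; $38,723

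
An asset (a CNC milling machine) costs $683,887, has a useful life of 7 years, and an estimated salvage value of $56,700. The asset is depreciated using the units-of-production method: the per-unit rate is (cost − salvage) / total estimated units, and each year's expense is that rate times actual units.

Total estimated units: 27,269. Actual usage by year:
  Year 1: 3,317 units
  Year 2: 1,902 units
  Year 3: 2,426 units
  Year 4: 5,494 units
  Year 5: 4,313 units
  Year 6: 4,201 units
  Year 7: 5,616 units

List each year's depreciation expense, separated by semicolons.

$76,291; $43,746; $55,798; $126,362; $99,199; $96,623; $129,168

Depreciable base = $683,887 − $56,700 = $627,187.
Rate = $627,187 / 27,269 units = $23 per unit.
Year 1: 3,317 × $23 = $76,291. Book value $607,596.
Year 2: 1,902 × $23 = $43,746. Book value $563,850.
Year 3: 2,426 × $23 = $55,798. Book value $508,052.
Year 4: 5,494 × $23 = $126,362. Book value $381,690.
Year 5: 4,313 × $23 = $99,199. Book value $282,491.
Year 6: 4,201 × $23 = $96,623. Book value $185,868.
Year 7: 5,616 × $23 = $129,168. Book value $56,700.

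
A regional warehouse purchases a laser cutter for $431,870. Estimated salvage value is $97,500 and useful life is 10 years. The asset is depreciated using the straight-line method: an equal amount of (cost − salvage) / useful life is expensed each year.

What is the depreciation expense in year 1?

Depreciable base = $431,870 − $97,500 = $334,370.
Annual expense = $334,370 / 10 = $33,437.

$33,437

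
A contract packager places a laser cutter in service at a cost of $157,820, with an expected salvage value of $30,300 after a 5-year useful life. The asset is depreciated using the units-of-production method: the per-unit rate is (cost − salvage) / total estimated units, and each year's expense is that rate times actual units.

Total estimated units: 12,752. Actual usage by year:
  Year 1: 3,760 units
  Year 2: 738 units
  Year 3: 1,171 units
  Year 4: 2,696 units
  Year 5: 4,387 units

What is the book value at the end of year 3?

$101,130

Depreciable base = $157,820 − $30,300 = $127,520.
Rate = $127,520 / 12,752 units = $10 per unit.
Year 1: 3,760 × $10 = $37,600. Book value $120,220.
Year 2: 738 × $10 = $7,380. Book value $112,840.
Year 3: 1,171 × $10 = $11,710. Book value $101,130.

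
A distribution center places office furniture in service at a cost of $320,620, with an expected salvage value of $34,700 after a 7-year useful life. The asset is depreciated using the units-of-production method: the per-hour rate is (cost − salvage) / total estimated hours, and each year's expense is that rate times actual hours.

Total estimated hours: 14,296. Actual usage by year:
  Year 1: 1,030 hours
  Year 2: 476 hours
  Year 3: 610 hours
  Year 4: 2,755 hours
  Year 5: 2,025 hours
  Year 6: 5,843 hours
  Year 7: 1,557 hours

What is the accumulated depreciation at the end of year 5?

Depreciable base = $320,620 − $34,700 = $285,920.
Rate = $285,920 / 14,296 hours = $20 per hour.
Year 1: 1,030 × $20 = $20,600. Book value $300,020.
Year 2: 476 × $20 = $9,520. Book value $290,500.
Year 3: 610 × $20 = $12,200. Book value $278,300.
Year 4: 2,755 × $20 = $55,100. Book value $223,200.
Year 5: 2,025 × $20 = $40,500. Book value $182,700.
Accumulated through year 5 = $320,620 − $182,700 = $137,920.

$137,920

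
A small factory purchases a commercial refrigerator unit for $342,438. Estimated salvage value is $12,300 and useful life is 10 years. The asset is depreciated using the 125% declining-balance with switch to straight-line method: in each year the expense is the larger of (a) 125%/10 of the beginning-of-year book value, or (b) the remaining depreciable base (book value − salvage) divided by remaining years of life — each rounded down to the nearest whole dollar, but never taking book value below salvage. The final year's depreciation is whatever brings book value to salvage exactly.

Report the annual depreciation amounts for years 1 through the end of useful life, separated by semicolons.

$42,804; $37,454; $32,772; $31,015; $31,015; $31,015; $31,015; $31,016; $31,016; $31,016

Depreciable base = $342,438 − $12,300 = $330,138.
Year 1: DB = ⌊$342,438 × 125%/10⌋ = $42,804; SL = ⌊$330,138/10⌋ = $33,013 → take DB $42,804. Book value $299,634.
Year 2: DB = ⌊$299,634 × 125%/10⌋ = $37,454; SL = ⌊$287,334/9⌋ = $31,926 → take DB $37,454. Book value $262,180.
Year 3: DB = ⌊$262,180 × 125%/10⌋ = $32,772; SL = ⌊$249,880/8⌋ = $31,235 → take DB $32,772. Book value $229,408.
Year 4: DB = ⌊$229,408 × 125%/10⌋ = $28,676; SL = ⌊$217,108/7⌋ = $31,015 → take SL $31,015. Book value $198,393.
Year 5: DB = ⌊$198,393 × 125%/10⌋ = $24,799; SL = ⌊$186,093/6⌋ = $31,015 → take SL $31,015. Book value $167,378.
Year 6: DB = ⌊$167,378 × 125%/10⌋ = $20,922; SL = ⌊$155,078/5⌋ = $31,015 → take SL $31,015. Book value $136,363.
Year 7: DB = ⌊$136,363 × 125%/10⌋ = $17,045; SL = ⌊$124,063/4⌋ = $31,015 → take SL $31,015. Book value $105,348.
Year 8: DB = ⌊$105,348 × 125%/10⌋ = $13,168; SL = ⌊$93,048/3⌋ = $31,016 → take SL $31,016. Book value $74,332.
Year 9: DB = ⌊$74,332 × 125%/10⌋ = $9,291; SL = ⌊$62,032/2⌋ = $31,016 → take SL $31,016. Book value $43,316.
Year 10 (final): $43,316 − $12,300 = $31,016. Book value $12,300.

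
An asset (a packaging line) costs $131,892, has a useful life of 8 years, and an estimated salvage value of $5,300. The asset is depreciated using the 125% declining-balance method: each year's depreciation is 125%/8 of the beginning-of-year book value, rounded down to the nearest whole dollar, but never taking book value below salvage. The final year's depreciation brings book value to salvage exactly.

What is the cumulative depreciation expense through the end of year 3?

Depreciable base = $131,892 − $5,300 = $126,592.
Year 1: ⌊$131,892 × 125%/8⌋ = $20,608. Book value $111,284.
Year 2: ⌊$111,284 × 125%/8⌋ = $17,388. Book value $93,896.
Year 3: ⌊$93,896 × 125%/8⌋ = $14,671. Book value $79,225.
Accumulated through year 3 = $131,892 − $79,225 = $52,667.

$52,667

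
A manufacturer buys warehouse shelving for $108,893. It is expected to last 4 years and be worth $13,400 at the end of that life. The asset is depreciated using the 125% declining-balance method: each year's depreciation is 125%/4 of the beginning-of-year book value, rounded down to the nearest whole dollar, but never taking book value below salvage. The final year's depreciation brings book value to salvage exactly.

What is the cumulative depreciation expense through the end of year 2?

$57,424

Depreciable base = $108,893 − $13,400 = $95,493.
Year 1: ⌊$108,893 × 125%/4⌋ = $34,029. Book value $74,864.
Year 2: ⌊$74,864 × 125%/4⌋ = $23,395. Book value $51,469.
Accumulated through year 2 = $108,893 − $51,469 = $57,424.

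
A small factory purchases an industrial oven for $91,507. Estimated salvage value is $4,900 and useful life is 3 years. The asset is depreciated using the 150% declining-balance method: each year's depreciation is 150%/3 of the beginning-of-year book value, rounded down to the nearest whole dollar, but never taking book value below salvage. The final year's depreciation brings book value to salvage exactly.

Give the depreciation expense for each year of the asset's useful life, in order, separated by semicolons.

Depreciable base = $91,507 − $4,900 = $86,607.
Year 1: ⌊$91,507 × 150%/3⌋ = $45,753. Book value $45,754.
Year 2: ⌊$45,754 × 150%/3⌋ = $22,877. Book value $22,877.
Year 3 (final): $22,877 − $4,900 = $17,977. Book value $4,900.

$45,753; $22,877; $17,977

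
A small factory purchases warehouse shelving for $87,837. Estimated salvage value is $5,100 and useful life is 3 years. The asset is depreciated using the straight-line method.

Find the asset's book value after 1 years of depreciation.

Depreciable base = $87,837 − $5,100 = $82,737.
Annual expense = $82,737 / 3 = $27,579.
End of year 1: book value $60,258.

$60,258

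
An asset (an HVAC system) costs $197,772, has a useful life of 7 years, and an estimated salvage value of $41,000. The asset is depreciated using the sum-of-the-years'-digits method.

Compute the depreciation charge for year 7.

$5,599

Depreciable base = $197,772 − $41,000 = $156,772.
Sum of the years' digits = 7+6+5+4+3+2+1 = 28.
Year 1: $156,772 × 7/28 = $39,193. Book value $158,579.
Year 2: $156,772 × 6/28 = $33,594. Book value $124,985.
Year 3: $156,772 × 5/28 = $27,995. Book value $96,990.
Year 4: $156,772 × 4/28 = $22,396. Book value $74,594.
Year 5: $156,772 × 3/28 = $16,797. Book value $57,797.
Year 6: $156,772 × 2/28 = $11,198. Book value $46,599.
Year 7: $156,772 × 1/28 = $5,599. Book value $41,000.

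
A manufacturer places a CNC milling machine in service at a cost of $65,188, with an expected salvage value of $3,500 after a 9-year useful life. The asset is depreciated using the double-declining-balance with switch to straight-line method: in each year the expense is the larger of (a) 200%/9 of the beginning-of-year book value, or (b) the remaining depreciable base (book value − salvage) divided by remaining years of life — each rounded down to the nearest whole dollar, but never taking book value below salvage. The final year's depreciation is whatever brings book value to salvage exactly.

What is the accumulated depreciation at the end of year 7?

$54,400

Depreciable base = $65,188 − $3,500 = $61,688.
Year 1: DB = ⌊$65,188 × 200%/9⌋ = $14,486; SL = ⌊$61,688/9⌋ = $6,854 → take DB $14,486. Book value $50,702.
Year 2: DB = ⌊$50,702 × 200%/9⌋ = $11,267; SL = ⌊$47,202/8⌋ = $5,900 → take DB $11,267. Book value $39,435.
Year 3: DB = ⌊$39,435 × 200%/9⌋ = $8,763; SL = ⌊$35,935/7⌋ = $5,133 → take DB $8,763. Book value $30,672.
Year 4: DB = ⌊$30,672 × 200%/9⌋ = $6,816; SL = ⌊$27,172/6⌋ = $4,528 → take DB $6,816. Book value $23,856.
Year 5: DB = ⌊$23,856 × 200%/9⌋ = $5,301; SL = ⌊$20,356/5⌋ = $4,071 → take DB $5,301. Book value $18,555.
Year 6: DB = ⌊$18,555 × 200%/9⌋ = $4,123; SL = ⌊$15,055/4⌋ = $3,763 → take DB $4,123. Book value $14,432.
Year 7: DB = ⌊$14,432 × 200%/9⌋ = $3,207; SL = ⌊$10,932/3⌋ = $3,644 → take SL $3,644. Book value $10,788.
Accumulated through year 7 = $65,188 − $10,788 = $54,400.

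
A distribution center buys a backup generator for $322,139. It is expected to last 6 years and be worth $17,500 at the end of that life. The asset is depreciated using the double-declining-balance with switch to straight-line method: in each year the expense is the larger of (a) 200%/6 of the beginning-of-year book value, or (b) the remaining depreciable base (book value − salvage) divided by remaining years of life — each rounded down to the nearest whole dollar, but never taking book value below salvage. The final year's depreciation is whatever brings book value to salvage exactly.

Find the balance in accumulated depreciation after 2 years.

$178,965

Depreciable base = $322,139 − $17,500 = $304,639.
Year 1: DB = ⌊$322,139 × 200%/6⌋ = $107,379; SL = ⌊$304,639/6⌋ = $50,773 → take DB $107,379. Book value $214,760.
Year 2: DB = ⌊$214,760 × 200%/6⌋ = $71,586; SL = ⌊$197,260/5⌋ = $39,452 → take DB $71,586. Book value $143,174.
Accumulated through year 2 = $322,139 − $143,174 = $178,965.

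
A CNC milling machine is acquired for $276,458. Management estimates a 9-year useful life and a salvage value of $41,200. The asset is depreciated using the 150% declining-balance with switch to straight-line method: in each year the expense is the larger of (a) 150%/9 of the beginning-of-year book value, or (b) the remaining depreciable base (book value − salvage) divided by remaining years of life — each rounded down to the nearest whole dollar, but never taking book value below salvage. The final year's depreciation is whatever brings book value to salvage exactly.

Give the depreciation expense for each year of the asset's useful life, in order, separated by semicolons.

Depreciable base = $276,458 − $41,200 = $235,258.
Year 1: DB = ⌊$276,458 × 150%/9⌋ = $46,076; SL = ⌊$235,258/9⌋ = $26,139 → take DB $46,076. Book value $230,382.
Year 2: DB = ⌊$230,382 × 150%/9⌋ = $38,397; SL = ⌊$189,182/8⌋ = $23,647 → take DB $38,397. Book value $191,985.
Year 3: DB = ⌊$191,985 × 150%/9⌋ = $31,997; SL = ⌊$150,785/7⌋ = $21,540 → take DB $31,997. Book value $159,988.
Year 4: DB = ⌊$159,988 × 150%/9⌋ = $26,664; SL = ⌊$118,788/6⌋ = $19,798 → take DB $26,664. Book value $133,324.
Year 5: DB = ⌊$133,324 × 150%/9⌋ = $22,220; SL = ⌊$92,124/5⌋ = $18,424 → take DB $22,220. Book value $111,104.
Year 6: DB = ⌊$111,104 × 150%/9⌋ = $18,517; SL = ⌊$69,904/4⌋ = $17,476 → take DB $18,517. Book value $92,587.
Year 7: DB = ⌊$92,587 × 150%/9⌋ = $15,431; SL = ⌊$51,387/3⌋ = $17,129 → take SL $17,129. Book value $75,458.
Year 8: DB = ⌊$75,458 × 150%/9⌋ = $12,576; SL = ⌊$34,258/2⌋ = $17,129 → take SL $17,129. Book value $58,329.
Year 9 (final): $58,329 − $41,200 = $17,129. Book value $41,200.

$46,076; $38,397; $31,997; $26,664; $22,220; $18,517; $17,129; $17,129; $17,129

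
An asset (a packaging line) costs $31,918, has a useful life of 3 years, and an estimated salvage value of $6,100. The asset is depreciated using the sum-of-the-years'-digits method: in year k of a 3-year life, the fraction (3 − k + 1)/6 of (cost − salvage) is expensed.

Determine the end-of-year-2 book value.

Depreciable base = $31,918 − $6,100 = $25,818.
Sum of the years' digits = 3+2+1 = 6.
Year 1: $25,818 × 3/6 = $12,909. Book value $19,009.
Year 2: $25,818 × 2/6 = $8,606. Book value $10,403.

$10,403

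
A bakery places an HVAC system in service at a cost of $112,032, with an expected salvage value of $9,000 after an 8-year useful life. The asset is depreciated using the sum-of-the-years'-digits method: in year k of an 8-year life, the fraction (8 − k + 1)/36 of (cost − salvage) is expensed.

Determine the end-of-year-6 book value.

$17,586

Depreciable base = $112,032 − $9,000 = $103,032.
Sum of the years' digits = 8+7+6+5+4+3+2+1 = 36.
Year 1: $103,032 × 8/36 = $22,896. Book value $89,136.
Year 2: $103,032 × 7/36 = $20,034. Book value $69,102.
Year 3: $103,032 × 6/36 = $17,172. Book value $51,930.
Year 4: $103,032 × 5/36 = $14,310. Book value $37,620.
Year 5: $103,032 × 4/36 = $11,448. Book value $26,172.
Year 6: $103,032 × 3/36 = $8,586. Book value $17,586.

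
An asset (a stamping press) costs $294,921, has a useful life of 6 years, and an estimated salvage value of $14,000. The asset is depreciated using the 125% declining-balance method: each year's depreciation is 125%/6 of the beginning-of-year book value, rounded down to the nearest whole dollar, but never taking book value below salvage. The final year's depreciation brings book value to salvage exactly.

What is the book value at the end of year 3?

$146,331

Depreciable base = $294,921 − $14,000 = $280,921.
Year 1: ⌊$294,921 × 125%/6⌋ = $61,441. Book value $233,480.
Year 2: ⌊$233,480 × 125%/6⌋ = $48,641. Book value $184,839.
Year 3: ⌊$184,839 × 125%/6⌋ = $38,508. Book value $146,331.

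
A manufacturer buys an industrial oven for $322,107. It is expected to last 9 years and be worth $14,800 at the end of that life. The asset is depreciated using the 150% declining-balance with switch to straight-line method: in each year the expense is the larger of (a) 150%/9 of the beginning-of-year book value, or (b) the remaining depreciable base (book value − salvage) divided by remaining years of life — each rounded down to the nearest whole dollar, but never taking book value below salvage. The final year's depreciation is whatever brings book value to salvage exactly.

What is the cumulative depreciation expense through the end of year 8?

$279,199

Depreciable base = $322,107 − $14,800 = $307,307.
Year 1: DB = ⌊$322,107 × 150%/9⌋ = $53,684; SL = ⌊$307,307/9⌋ = $34,145 → take DB $53,684. Book value $268,423.
Year 2: DB = ⌊$268,423 × 150%/9⌋ = $44,737; SL = ⌊$253,623/8⌋ = $31,702 → take DB $44,737. Book value $223,686.
Year 3: DB = ⌊$223,686 × 150%/9⌋ = $37,281; SL = ⌊$208,886/7⌋ = $29,840 → take DB $37,281. Book value $186,405.
Year 4: DB = ⌊$186,405 × 150%/9⌋ = $31,067; SL = ⌊$171,605/6⌋ = $28,600 → take DB $31,067. Book value $155,338.
Year 5: DB = ⌊$155,338 × 150%/9⌋ = $25,889; SL = ⌊$140,538/5⌋ = $28,107 → take SL $28,107. Book value $127,231.
Year 6: DB = ⌊$127,231 × 150%/9⌋ = $21,205; SL = ⌊$112,431/4⌋ = $28,107 → take SL $28,107. Book value $99,124.
Year 7: DB = ⌊$99,124 × 150%/9⌋ = $16,520; SL = ⌊$84,324/3⌋ = $28,108 → take SL $28,108. Book value $71,016.
Year 8: DB = ⌊$71,016 × 150%/9⌋ = $11,836; SL = ⌊$56,216/2⌋ = $28,108 → take SL $28,108. Book value $42,908.
Accumulated through year 8 = $322,107 − $42,908 = $279,199.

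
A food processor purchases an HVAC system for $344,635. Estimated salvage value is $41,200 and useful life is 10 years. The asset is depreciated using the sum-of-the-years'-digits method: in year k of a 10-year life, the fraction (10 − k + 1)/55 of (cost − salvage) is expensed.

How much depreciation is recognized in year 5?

$33,102

Depreciable base = $344,635 − $41,200 = $303,435.
Sum of the years' digits = 10+9+8+7+6+5+4+3+2+1 = 55.
Year 1: $303,435 × 10/55 = $55,170. Book value $289,465.
Year 2: $303,435 × 9/55 = $49,653. Book value $239,812.
Year 3: $303,435 × 8/55 = $44,136. Book value $195,676.
Year 4: $303,435 × 7/55 = $38,619. Book value $157,057.
Year 5: $303,435 × 6/55 = $33,102. Book value $123,955.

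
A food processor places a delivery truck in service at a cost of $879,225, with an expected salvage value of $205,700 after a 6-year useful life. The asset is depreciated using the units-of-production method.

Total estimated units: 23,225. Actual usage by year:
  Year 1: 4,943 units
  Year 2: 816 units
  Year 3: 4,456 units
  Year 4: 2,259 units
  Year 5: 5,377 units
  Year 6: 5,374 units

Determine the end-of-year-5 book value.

Depreciable base = $879,225 − $205,700 = $673,525.
Rate = $673,525 / 23,225 units = $29 per unit.
Year 1: 4,943 × $29 = $143,347. Book value $735,878.
Year 2: 816 × $29 = $23,664. Book value $712,214.
Year 3: 4,456 × $29 = $129,224. Book value $582,990.
Year 4: 2,259 × $29 = $65,511. Book value $517,479.
Year 5: 5,377 × $29 = $155,933. Book value $361,546.

$361,546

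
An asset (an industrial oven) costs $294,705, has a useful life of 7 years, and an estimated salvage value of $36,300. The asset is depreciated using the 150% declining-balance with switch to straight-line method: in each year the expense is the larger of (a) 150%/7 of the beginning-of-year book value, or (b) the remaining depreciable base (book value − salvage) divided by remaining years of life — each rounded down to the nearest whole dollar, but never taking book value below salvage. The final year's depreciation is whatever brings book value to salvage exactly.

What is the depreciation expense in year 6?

$25,339

Depreciable base = $294,705 − $36,300 = $258,405.
Year 1: DB = ⌊$294,705 × 150%/7⌋ = $63,151; SL = ⌊$258,405/7⌋ = $36,915 → take DB $63,151. Book value $231,554.
Year 2: DB = ⌊$231,554 × 150%/7⌋ = $49,618; SL = ⌊$195,254/6⌋ = $32,542 → take DB $49,618. Book value $181,936.
Year 3: DB = ⌊$181,936 × 150%/7⌋ = $38,986; SL = ⌊$145,636/5⌋ = $29,127 → take DB $38,986. Book value $142,950.
Year 4: DB = ⌊$142,950 × 150%/7⌋ = $30,632; SL = ⌊$106,650/4⌋ = $26,662 → take DB $30,632. Book value $112,318.
Year 5: DB = ⌊$112,318 × 150%/7⌋ = $24,068; SL = ⌊$76,018/3⌋ = $25,339 → take SL $25,339. Book value $86,979.
Year 6: DB = ⌊$86,979 × 150%/7⌋ = $18,638; SL = ⌊$50,679/2⌋ = $25,339 → take SL $25,339. Book value $61,640.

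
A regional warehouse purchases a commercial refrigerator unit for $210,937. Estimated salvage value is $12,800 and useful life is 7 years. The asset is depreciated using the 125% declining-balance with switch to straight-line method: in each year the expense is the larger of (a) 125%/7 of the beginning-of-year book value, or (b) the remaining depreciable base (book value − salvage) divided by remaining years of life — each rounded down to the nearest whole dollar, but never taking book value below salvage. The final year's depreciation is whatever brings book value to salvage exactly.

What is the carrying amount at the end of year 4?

$90,518

Depreciable base = $210,937 − $12,800 = $198,137.
Year 1: DB = ⌊$210,937 × 125%/7⌋ = $37,667; SL = ⌊$198,137/7⌋ = $28,305 → take DB $37,667. Book value $173,270.
Year 2: DB = ⌊$173,270 × 125%/7⌋ = $30,941; SL = ⌊$160,470/6⌋ = $26,745 → take DB $30,941. Book value $142,329.
Year 3: DB = ⌊$142,329 × 125%/7⌋ = $25,415; SL = ⌊$129,529/5⌋ = $25,905 → take SL $25,905. Book value $116,424.
Year 4: DB = ⌊$116,424 × 125%/7⌋ = $20,790; SL = ⌊$103,624/4⌋ = $25,906 → take SL $25,906. Book value $90,518.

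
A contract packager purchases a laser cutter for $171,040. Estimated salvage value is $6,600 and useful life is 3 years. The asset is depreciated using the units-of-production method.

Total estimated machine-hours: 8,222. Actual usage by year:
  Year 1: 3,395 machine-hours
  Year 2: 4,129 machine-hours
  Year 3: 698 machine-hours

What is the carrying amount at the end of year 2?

Depreciable base = $171,040 − $6,600 = $164,440.
Rate = $164,440 / 8,222 machine-hours = $20 per machine-hour.
Year 1: 3,395 × $20 = $67,900. Book value $103,140.
Year 2: 4,129 × $20 = $82,580. Book value $20,560.

$20,560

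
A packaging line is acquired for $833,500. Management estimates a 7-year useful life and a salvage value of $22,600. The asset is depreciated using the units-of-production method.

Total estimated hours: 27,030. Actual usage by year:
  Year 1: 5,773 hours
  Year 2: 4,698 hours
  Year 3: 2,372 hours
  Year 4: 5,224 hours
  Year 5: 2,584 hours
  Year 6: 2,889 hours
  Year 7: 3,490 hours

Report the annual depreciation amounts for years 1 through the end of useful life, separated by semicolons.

$173,190; $140,940; $71,160; $156,720; $77,520; $86,670; $104,700

Depreciable base = $833,500 − $22,600 = $810,900.
Rate = $810,900 / 27,030 hours = $30 per hour.
Year 1: 5,773 × $30 = $173,190. Book value $660,310.
Year 2: 4,698 × $30 = $140,940. Book value $519,370.
Year 3: 2,372 × $30 = $71,160. Book value $448,210.
Year 4: 5,224 × $30 = $156,720. Book value $291,490.
Year 5: 2,584 × $30 = $77,520. Book value $213,970.
Year 6: 2,889 × $30 = $86,670. Book value $127,300.
Year 7: 3,490 × $30 = $104,700. Book value $22,600.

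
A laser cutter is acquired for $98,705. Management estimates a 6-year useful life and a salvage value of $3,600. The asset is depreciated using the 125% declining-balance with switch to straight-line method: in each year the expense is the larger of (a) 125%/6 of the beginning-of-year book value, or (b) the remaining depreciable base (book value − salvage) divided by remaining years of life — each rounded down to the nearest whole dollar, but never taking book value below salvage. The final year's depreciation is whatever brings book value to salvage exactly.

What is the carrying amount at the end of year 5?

$18,166

Depreciable base = $98,705 − $3,600 = $95,105.
Year 1: DB = ⌊$98,705 × 125%/6⌋ = $20,563; SL = ⌊$95,105/6⌋ = $15,850 → take DB $20,563. Book value $78,142.
Year 2: DB = ⌊$78,142 × 125%/6⌋ = $16,279; SL = ⌊$74,542/5⌋ = $14,908 → take DB $16,279. Book value $61,863.
Year 3: DB = ⌊$61,863 × 125%/6⌋ = $12,888; SL = ⌊$58,263/4⌋ = $14,565 → take SL $14,565. Book value $47,298.
Year 4: DB = ⌊$47,298 × 125%/6⌋ = $9,853; SL = ⌊$43,698/3⌋ = $14,566 → take SL $14,566. Book value $32,732.
Year 5: DB = ⌊$32,732 × 125%/6⌋ = $6,819; SL = ⌊$29,132/2⌋ = $14,566 → take SL $14,566. Book value $18,166.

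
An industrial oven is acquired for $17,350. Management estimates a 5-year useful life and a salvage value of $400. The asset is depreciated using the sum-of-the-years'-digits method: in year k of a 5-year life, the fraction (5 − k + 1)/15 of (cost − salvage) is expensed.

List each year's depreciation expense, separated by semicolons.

$5,650; $4,520; $3,390; $2,260; $1,130

Depreciable base = $17,350 − $400 = $16,950.
Sum of the years' digits = 5+4+3+2+1 = 15.
Year 1: $16,950 × 5/15 = $5,650. Book value $11,700.
Year 2: $16,950 × 4/15 = $4,520. Book value $7,180.
Year 3: $16,950 × 3/15 = $3,390. Book value $3,790.
Year 4: $16,950 × 2/15 = $2,260. Book value $1,530.
Year 5: $16,950 × 1/15 = $1,130. Book value $400.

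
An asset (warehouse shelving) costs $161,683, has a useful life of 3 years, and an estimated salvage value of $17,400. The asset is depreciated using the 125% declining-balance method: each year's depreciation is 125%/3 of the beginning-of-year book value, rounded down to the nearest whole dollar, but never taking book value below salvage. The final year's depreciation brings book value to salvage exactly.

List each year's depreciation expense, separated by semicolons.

Depreciable base = $161,683 − $17,400 = $144,283.
Year 1: ⌊$161,683 × 125%/3⌋ = $67,367. Book value $94,316.
Year 2: ⌊$94,316 × 125%/3⌋ = $39,298. Book value $55,018.
Year 3 (final): $55,018 − $17,400 = $37,618. Book value $17,400.

$67,367; $39,298; $37,618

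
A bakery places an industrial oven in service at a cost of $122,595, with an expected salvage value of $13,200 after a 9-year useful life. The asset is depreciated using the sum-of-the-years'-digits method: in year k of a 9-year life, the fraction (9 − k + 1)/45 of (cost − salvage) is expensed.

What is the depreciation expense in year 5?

Depreciable base = $122,595 − $13,200 = $109,395.
Sum of the years' digits = 9+8+7+6+5+4+3+2+1 = 45.
Year 1: $109,395 × 9/45 = $21,879. Book value $100,716.
Year 2: $109,395 × 8/45 = $19,448. Book value $81,268.
Year 3: $109,395 × 7/45 = $17,017. Book value $64,251.
Year 4: $109,395 × 6/45 = $14,586. Book value $49,665.
Year 5: $109,395 × 5/45 = $12,155. Book value $37,510.

$12,155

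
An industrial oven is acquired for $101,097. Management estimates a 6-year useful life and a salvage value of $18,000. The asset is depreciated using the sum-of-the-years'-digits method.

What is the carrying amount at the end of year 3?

Depreciable base = $101,097 − $18,000 = $83,097.
Sum of the years' digits = 6+5+4+3+2+1 = 21.
Year 1: $83,097 × 6/21 = $23,742. Book value $77,355.
Year 2: $83,097 × 5/21 = $19,785. Book value $57,570.
Year 3: $83,097 × 4/21 = $15,828. Book value $41,742.

$41,742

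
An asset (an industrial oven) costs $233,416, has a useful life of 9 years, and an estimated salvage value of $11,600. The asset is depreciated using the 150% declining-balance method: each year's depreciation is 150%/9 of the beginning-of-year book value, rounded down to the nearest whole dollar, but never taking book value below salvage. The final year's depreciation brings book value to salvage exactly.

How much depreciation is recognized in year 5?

Depreciable base = $233,416 − $11,600 = $221,816.
Year 1: ⌊$233,416 × 150%/9⌋ = $38,902. Book value $194,514.
Year 2: ⌊$194,514 × 150%/9⌋ = $32,419. Book value $162,095.
Year 3: ⌊$162,095 × 150%/9⌋ = $27,015. Book value $135,080.
Year 4: ⌊$135,080 × 150%/9⌋ = $22,513. Book value $112,567.
Year 5: ⌊$112,567 × 150%/9⌋ = $18,761. Book value $93,806.

$18,761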